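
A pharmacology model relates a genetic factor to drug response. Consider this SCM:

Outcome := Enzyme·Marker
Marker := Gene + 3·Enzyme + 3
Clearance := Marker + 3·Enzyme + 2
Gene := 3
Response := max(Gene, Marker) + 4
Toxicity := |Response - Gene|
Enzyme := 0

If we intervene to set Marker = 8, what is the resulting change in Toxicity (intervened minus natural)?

do(Marker=8) replaces the equation Marker := Gene + 3·Enzyme + 3 with the constant Marker = 8.
Response = max(Gene, Marker) + 4  [with Gene=3, Marker=8]  = 12
Toxicity = |Response - Gene|  [with Response=12, Gene=3]  = 9
Without intervention: Marker = Gene + 3·Enzyme + 3  [with Gene=3, Enzyme=0]  = 6; Response = max(Gene, Marker) + 4  [with Gene=3, Marker=6]  = 10; Toxicity = |Response - Gene|  [with Response=10, Gene=3]  = 7.
Change = 9 − 7 = 2.

2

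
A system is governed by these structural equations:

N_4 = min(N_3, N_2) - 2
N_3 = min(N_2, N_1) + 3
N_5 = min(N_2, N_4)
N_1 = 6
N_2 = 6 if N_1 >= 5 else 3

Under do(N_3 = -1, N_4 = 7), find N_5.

Setting N_3 = -1, N_4 = 7 by intervention discards those variables' equations.
N_2 = 6 if N_1 >= 5 else 3  [with N_1=6]  = 6
N_5 = min(N_2, N_4)  [with N_2=6, N_4=7]  = 6

6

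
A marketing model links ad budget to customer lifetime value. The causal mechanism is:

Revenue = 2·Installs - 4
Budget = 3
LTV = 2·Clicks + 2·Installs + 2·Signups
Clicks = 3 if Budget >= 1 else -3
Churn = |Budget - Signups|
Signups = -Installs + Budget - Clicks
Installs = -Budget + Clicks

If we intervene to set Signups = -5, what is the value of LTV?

-4

The intervention breaks the incoming arrows to Signups: Signups = -Installs + Budget - Clicks no longer applies, and Signups = -5.
Clicks = 3 if Budget >= 1 else -3  [with Budget=3]  = 3
Installs = -Budget + Clicks  [with Budget=3, Clicks=3]  = 0
LTV = 2·Clicks + 2·Installs + 2·Signups  [with Clicks=3, Installs=0, Signups=-5]  = -4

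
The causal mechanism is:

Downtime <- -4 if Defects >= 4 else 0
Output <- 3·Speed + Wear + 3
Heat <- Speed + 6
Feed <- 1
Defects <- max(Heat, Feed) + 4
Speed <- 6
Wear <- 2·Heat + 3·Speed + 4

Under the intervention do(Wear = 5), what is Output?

26

Under do(Wear=5), the mechanism Wear <- 2·Heat + 3·Speed + 4 is discarded; Wear is fixed at 5.
Output = 3·Speed + Wear + 3  [with Speed=6, Wear=5]  = 26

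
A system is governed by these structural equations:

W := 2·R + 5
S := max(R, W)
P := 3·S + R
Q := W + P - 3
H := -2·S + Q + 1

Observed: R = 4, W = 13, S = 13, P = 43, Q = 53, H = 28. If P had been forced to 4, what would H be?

Under do(P=4), the mechanism P := 3·S + R is discarded; P is fixed at 4.
W = 2·R + 5  [with R=4]  = 13
S = max(R, W)  [with R=4, W=13]  = 13
Q = W + P - 3  [with W=13, P=4]  = 14
H = -2·S + Q + 1  [with S=13, Q=14]  = -11

-11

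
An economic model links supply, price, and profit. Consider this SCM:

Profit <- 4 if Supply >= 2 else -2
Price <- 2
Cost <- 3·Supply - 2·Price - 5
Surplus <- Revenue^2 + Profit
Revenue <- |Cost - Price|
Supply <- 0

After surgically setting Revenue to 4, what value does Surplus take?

14

Under do(Revenue=4), the mechanism Revenue <- |Cost - Price| is discarded; Revenue is fixed at 4.
Profit = 4 if Supply >= 2 else -2  [with Supply=0]  = -2
Surplus = Revenue^2 + Profit  [with Revenue=4, Profit=-2]  = 14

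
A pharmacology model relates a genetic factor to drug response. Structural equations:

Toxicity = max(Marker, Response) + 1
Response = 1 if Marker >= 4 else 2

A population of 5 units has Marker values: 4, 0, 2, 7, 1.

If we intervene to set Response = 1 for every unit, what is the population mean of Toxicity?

do(Response=1) breaks Response's dependence on Marker. With Response=1 fixed, Toxicity across the units is 5, 2, 3, 8, 2, mean 4.

4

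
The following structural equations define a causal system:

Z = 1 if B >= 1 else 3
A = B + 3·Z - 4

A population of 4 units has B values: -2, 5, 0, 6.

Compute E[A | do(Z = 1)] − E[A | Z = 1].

Under do(Z=1), Z's equation is replaced by Z=1 for every unit. Per-unit A: -3, 4, -1, 5. Mean = 1.25.
Observing Z=1 restricts to units where Z's equation naturally yields 1: B ∈ {5, 6}. In that subpopulation A = 4, 5, mean 4.5.
Difference = 1.25 − 4.5 = -3.25.

-3.25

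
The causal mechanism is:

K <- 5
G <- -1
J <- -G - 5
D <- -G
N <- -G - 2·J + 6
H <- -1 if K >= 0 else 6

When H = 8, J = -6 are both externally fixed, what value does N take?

Under do(H = 8, J = -6), each intervened variable's structural equation is replaced by its fixed value.
N = -G - 2·J + 6  [with G=-1, J=-6]  = 19

19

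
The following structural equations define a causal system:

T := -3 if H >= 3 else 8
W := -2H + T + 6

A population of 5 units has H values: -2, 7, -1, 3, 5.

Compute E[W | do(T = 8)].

9.2

The intervention sets T=8 in all 5 units regardless of H. Recomputing W per unit gives 18, 0, 16, 8, 4; average 9.2.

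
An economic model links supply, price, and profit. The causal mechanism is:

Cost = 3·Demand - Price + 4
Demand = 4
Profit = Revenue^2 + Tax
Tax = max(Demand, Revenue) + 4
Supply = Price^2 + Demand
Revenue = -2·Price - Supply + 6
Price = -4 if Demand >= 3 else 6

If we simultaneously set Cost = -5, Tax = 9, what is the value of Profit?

Setting Cost = -5, Tax = 9 by intervention discards those variables' equations.
Price = -4 if Demand >= 3 else 6  [with Demand=4]  = -4
Supply = Price^2 + Demand  [with Price=-4, Demand=4]  = 20
Revenue = -2·Price - Supply + 6  [with Price=-4, Supply=20]  = -6
Profit = Revenue^2 + Tax  [with Revenue=-6, Tax=9]  = 45

45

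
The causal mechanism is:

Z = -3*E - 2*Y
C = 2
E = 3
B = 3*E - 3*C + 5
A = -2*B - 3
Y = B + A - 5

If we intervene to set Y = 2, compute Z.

The intervention breaks the incoming arrows to Y: Y = B + A - 5 no longer applies, and Y = 2.
Z = -3*E - 2*Y  [with E=3, Y=2]  = -13

-13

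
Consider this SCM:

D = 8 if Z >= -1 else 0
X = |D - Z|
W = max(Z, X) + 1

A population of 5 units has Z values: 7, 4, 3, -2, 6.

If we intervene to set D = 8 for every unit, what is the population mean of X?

do(D=8) breaks D's dependence on Z. With D=8 fixed, X across the units is 1, 4, 5, 10, 2, mean 4.4.

4.4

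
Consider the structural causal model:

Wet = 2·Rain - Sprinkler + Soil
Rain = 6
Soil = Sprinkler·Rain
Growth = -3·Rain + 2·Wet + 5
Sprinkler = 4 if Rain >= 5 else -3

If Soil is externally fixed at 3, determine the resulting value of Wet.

The intervention breaks the incoming arrows to Soil: Soil = Sprinkler·Rain no longer applies, and Soil = 3.
Sprinkler = 4 if Rain >= 5 else -3  [with Rain=6]  = 4
Wet = 2·Rain - Sprinkler + Soil  [with Rain=6, Sprinkler=4, Soil=3]  = 11

11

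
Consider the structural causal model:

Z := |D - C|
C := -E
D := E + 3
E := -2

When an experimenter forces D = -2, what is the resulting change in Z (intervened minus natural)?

3

The intervention breaks the incoming arrows to D: D := E + 3 no longer applies, and D = -2.
C = -E  [with E=-2]  = 2
Z = |D - C|  [with D=-2, C=2]  = 4
Without intervention: C = -E  [with E=-2]  = 2; D = E + 3  [with E=-2]  = 1; Z = |D - C|  [with D=1, C=2]  = 1.
Change = 4 − 1 = 3.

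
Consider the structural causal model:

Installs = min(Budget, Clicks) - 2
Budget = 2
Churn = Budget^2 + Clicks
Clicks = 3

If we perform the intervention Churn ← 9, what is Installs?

0

Under do(Churn=9), the mechanism Churn = Budget^2 + Clicks is discarded; Churn is fixed at 9.
Since Installs is not a descendant of the intervened variable, it is unaffected.
Installs = min(Budget, Clicks) - 2  [with Budget=2, Clicks=3]  = 0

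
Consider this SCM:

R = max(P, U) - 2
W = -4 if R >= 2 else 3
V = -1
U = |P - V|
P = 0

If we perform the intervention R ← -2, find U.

Under do(R=-2), the mechanism R = max(P, U) - 2 is discarded; R is fixed at -2.
Since U is not a descendant of the intervened variable, it is unaffected.
U = |P - V|  [with P=0, V=-1]  = 1

1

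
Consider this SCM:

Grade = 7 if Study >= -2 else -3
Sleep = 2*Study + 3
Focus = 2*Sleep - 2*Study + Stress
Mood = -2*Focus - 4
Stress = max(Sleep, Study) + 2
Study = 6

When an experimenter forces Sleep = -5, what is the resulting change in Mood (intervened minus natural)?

do(Sleep=-5) replaces the equation Sleep = 2*Study + 3 with the constant Sleep = -5.
Stress = max(Sleep, Study) + 2  [with Sleep=-5, Study=6]  = 8
Focus = 2*Sleep - 2*Study + Stress  [with Sleep=-5, Study=6, Stress=8]  = -14
Mood = -2*Focus - 4  [with Focus=-14]  = 24
Without intervention: Sleep = 2*Study + 3  [with Study=6]  = 15; Stress = max(Sleep, Study) + 2  [with Sleep=15, Study=6]  = 17; Focus = 2*Sleep - 2*Study + Stress  [with Sleep=15, Study=6, Stress=17]  = 35; Mood = -2*Focus - 4  [with Focus=35]  = -74.
Change = 24 − (-74) = 98.

98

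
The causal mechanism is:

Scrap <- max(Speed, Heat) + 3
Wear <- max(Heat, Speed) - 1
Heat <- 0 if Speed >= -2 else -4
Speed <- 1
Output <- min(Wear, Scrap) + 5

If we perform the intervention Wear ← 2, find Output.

7

do(Wear=2) replaces the equation Wear <- max(Heat, Speed) - 1 with the constant Wear = 2.
Heat = 0 if Speed >= -2 else -4  [with Speed=1]  = 0
Scrap = max(Speed, Heat) + 3  [with Speed=1, Heat=0]  = 4
Output = min(Wear, Scrap) + 5  [with Wear=2, Scrap=4]  = 7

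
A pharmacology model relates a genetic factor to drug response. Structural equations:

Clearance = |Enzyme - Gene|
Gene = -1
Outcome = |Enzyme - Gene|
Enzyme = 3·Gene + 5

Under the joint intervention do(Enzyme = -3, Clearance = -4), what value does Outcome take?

2

Setting Enzyme = -3, Clearance = -4 by intervention discards those variables' equations.
Outcome = |Enzyme - Gene|  [with Enzyme=-3, Gene=-1]  = 2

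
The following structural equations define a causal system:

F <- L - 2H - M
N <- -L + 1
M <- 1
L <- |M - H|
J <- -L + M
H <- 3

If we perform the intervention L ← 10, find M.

Under do(L=10), the mechanism L <- |M - H| is discarded; L is fixed at 10.
Since M is not a descendant of the intervened variable, it is unaffected.

1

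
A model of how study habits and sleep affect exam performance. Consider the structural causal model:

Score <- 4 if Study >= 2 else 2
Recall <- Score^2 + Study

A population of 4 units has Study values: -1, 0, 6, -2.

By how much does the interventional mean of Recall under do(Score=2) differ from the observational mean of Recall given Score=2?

do(Score=2) breaks Score's dependence on Study. With Score=2 fixed, Recall across the units is 3, 4, 10, 2, mean 4.75.
Conditioning on Score=2 selects the 3 unit(s) with Study ∈ {-1, 0, -2}. Their Recall values: 3, 4, 2. Mean = 3.
Difference = 4.75 − 3 = 1.75.

1.75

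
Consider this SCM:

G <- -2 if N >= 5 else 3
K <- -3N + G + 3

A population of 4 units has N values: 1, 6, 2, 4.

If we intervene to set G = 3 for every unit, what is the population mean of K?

do(G=3) breaks G's dependence on N. With G=3 fixed, K across the units is 3, -12, 0, -6, mean -3.75.

-3.75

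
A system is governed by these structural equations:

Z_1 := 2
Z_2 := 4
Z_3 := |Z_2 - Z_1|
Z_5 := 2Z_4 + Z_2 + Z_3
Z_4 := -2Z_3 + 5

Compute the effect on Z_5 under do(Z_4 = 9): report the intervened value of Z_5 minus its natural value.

Intervening sets Z_4 = 9 and removes its equation (Z_4 := -2Z_3 + 5).
Z_3 = |Z_2 - Z_1|  [with Z_2=4, Z_1=2]  = 2
Z_5 = 2Z_4 + Z_2 + Z_3  [with Z_4=9, Z_2=4, Z_3=2]  = 24
Without intervention: Z_3 = |Z_2 - Z_1|  [with Z_2=4, Z_1=2]  = 2; Z_4 = -2Z_3 + 5  [with Z_3=2]  = 1; Z_5 = 2Z_4 + Z_2 + Z_3  [with Z_4=1, Z_2=4, Z_3=2]  = 8.
Change = 24 − 8 = 16.

16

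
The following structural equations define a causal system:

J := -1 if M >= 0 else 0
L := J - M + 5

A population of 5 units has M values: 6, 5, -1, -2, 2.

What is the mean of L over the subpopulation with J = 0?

E[L|J=0] averages over only the 2 units with J=0 (M = -1, -2): L = 6, 7, mean 6.5.

6.5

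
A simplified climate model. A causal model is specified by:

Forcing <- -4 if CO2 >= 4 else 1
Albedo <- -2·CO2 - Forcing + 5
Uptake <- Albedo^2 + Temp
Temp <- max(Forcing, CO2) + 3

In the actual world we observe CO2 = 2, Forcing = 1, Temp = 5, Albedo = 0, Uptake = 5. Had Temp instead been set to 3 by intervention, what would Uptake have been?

3

do(Temp=3) replaces the equation Temp <- max(Forcing, CO2) + 3 with the constant Temp = 3.
Forcing = -4 if CO2 >= 4 else 1  [with CO2=2]  = 1
Albedo = -2·CO2 - Forcing + 5  [with CO2=2, Forcing=1]  = 0
Uptake = Albedo^2 + Temp  [with Albedo=0, Temp=3]  = 3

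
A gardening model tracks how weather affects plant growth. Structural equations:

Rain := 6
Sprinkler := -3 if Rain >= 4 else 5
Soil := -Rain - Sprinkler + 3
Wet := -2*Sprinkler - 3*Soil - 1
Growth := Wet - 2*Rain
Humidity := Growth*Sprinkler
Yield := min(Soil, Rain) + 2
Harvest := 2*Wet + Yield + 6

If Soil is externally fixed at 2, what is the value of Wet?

-1

The intervention breaks the incoming arrows to Soil: Soil := -Rain - Sprinkler + 3 no longer applies, and Soil = 2.
Sprinkler = -3 if Rain >= 4 else 5  [with Rain=6]  = -3
Wet = -2*Sprinkler - 3*Soil - 1  [with Sprinkler=-3, Soil=2]  = -1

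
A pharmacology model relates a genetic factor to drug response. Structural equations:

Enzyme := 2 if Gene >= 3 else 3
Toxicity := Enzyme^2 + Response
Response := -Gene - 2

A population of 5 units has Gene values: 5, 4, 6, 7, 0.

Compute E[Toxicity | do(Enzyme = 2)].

do(Enzyme=2) breaks Enzyme's dependence on Gene. With Enzyme=2 fixed, Toxicity across the units is -3, -2, -4, -5, 2, mean -2.4.

-2.4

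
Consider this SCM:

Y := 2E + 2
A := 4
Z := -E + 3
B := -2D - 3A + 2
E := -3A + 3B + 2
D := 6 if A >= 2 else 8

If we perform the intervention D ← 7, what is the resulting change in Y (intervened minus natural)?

do(D=7) replaces the equation D := 6 if A >= 2 else 8 with the constant D = 7.
B = -2D - 3A + 2  [with D=7, A=4]  = -24
E = -3A + 3B + 2  [with A=4, B=-24]  = -82
Y = 2E + 2  [with E=-82]  = -162
Without intervention: D = 6 if A >= 2 else 8  [with A=4]  = 6; B = -2D - 3A + 2  [with D=6, A=4]  = -22; E = -3A + 3B + 2  [with A=4, B=-22]  = -76; Y = 2E + 2  [with E=-76]  = -150.
Change = -162 − (-150) = -12.

-12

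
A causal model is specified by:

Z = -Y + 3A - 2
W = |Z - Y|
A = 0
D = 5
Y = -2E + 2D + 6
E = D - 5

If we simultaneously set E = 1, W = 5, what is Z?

-16

The joint intervention fixes E = 1, W = 5, removing each variable's own equation.
Y = -2E + 2D + 6  [with E=1, D=5]  = 14
Z = -Y + 3A - 2  [with Y=14, A=0]  = -16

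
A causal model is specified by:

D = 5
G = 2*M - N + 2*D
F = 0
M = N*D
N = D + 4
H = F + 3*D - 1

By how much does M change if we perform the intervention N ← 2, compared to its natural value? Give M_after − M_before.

The intervention breaks the incoming arrows to N: N = D + 4 no longer applies, and N = 2.
M = N*D  [with N=2, D=5]  = 10
Without intervention: N = D + 4  [with D=5]  = 9; M = N*D  [with N=9, D=5]  = 45.
Change = 10 − 45 = -35.

-35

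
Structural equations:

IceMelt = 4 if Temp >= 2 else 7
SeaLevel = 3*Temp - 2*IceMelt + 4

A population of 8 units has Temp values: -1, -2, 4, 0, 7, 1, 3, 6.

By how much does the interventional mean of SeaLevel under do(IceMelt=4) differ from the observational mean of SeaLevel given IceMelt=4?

Every unit gets IceMelt=4 under the intervention. SeaLevel values become -7, -10, 8, -4, 17, -1, 5, 14; E[SeaLevel|do(IceMelt=4)] = 2.75.
Conditioning on IceMelt=4 selects the 4 unit(s) with Temp ∈ {4, 7, 3, 6}. Their SeaLevel values: 8, 17, 5, 14. Mean = 11.
Difference = 2.75 − 11 = -8.25.

-8.25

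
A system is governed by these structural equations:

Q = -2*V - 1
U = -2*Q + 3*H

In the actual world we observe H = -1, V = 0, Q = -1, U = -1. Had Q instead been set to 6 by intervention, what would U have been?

The intervention breaks the incoming arrows to Q: Q = -2*V - 1 no longer applies, and Q = 6.
U = -2*Q + 3*H  [with Q=6, H=-1]  = -15

-15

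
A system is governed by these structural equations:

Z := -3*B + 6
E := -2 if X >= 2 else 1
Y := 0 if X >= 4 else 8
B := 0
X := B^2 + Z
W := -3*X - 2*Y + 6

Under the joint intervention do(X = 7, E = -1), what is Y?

Setting X = 7, E = -1 by intervention discards those variables' equations.
Y = 0 if X >= 4 else 8  [with X=7]  = 0

0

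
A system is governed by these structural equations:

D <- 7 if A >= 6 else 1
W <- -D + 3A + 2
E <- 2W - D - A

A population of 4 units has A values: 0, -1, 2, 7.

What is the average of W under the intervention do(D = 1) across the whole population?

Every unit gets D=1 under the intervention. W values become 1, -2, 7, 22; E[W|do(D=1)] = 7.

7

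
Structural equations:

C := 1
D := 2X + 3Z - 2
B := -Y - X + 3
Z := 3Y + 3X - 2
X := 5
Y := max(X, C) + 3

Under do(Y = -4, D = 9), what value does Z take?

1

The joint intervention fixes Y = -4, D = 9, removing each variable's own equation.
Z = 3Y + 3X - 2  [with Y=-4, X=5]  = 1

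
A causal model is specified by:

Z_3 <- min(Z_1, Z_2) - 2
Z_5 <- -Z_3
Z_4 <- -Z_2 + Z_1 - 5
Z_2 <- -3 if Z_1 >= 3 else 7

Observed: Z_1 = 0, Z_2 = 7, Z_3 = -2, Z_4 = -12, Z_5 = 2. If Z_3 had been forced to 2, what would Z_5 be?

-2

do(Z_3=2) replaces the equation Z_3 <- min(Z_1, Z_2) - 2 with the constant Z_3 = 2.
Z_5 = -Z_3  [with Z_3=2]  = -2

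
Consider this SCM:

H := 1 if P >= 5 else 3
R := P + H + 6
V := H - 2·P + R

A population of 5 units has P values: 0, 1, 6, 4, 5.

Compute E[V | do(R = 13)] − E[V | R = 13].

Every unit gets R=13 under the intervention. V values become 16, 14, 2, 8, 4; E[V|do(R=13)] = 8.8.
Conditioning on R=13 selects the 2 unit(s) with P ∈ {6, 4}. Their V values: 2, 8. Mean = 5.
Difference = 8.8 − 5 = 3.8.

3.8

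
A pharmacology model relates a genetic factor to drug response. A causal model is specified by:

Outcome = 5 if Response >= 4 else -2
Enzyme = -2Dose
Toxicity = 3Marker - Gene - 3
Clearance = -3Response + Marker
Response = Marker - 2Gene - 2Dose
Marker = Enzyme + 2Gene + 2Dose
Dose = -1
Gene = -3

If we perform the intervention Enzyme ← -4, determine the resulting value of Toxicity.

-36

The intervention breaks the incoming arrows to Enzyme: Enzyme = -2Dose no longer applies, and Enzyme = -4.
Marker = Enzyme + 2Gene + 2Dose  [with Enzyme=-4, Gene=-3, Dose=-1]  = -12
Toxicity = 3Marker - Gene - 3  [with Marker=-12, Gene=-3]  = -36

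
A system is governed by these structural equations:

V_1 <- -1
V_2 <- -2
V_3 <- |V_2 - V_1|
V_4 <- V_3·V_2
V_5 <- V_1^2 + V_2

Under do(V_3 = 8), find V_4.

The intervention breaks the incoming arrows to V_3: V_3 <- |V_2 - V_1| no longer applies, and V_3 = 8.
V_4 = V_3·V_2  [with V_3=8, V_2=-2]  = -16

-16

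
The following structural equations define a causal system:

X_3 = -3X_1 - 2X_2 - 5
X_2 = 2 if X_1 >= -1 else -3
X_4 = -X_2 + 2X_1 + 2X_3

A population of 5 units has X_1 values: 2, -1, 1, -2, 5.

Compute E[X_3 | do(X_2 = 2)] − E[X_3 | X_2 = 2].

do(X_2=2) breaks X_2's dependence on X_1. With X_2=2 fixed, X_3 across the units is -15, -6, -12, -3, -24, mean -12.
Observing X_2=2 restricts to units where X_2's equation naturally yields 2: X_1 ∈ {2, -1, 1, 5}. In that subpopulation X_3 = -15, -6, -12, -24, mean -14.25.
Difference = -12 − (-14.25) = 2.25.

2.25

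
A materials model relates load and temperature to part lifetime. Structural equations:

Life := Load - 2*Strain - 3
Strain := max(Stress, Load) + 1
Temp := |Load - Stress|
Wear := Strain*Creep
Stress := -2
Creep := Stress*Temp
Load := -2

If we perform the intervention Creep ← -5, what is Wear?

5

The intervention breaks the incoming arrows to Creep: Creep := Stress*Temp no longer applies, and Creep = -5.
Strain = max(Stress, Load) + 1  [with Stress=-2, Load=-2]  = -1
Wear = Strain*Creep  [with Strain=-1, Creep=-5]  = 5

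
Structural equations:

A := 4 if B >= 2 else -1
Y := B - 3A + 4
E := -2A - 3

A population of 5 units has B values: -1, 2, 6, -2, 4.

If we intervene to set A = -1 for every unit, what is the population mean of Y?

8.8

The intervention sets A=-1 in all 5 units regardless of B. Recomputing Y per unit gives 6, 9, 13, 5, 11; average 8.8.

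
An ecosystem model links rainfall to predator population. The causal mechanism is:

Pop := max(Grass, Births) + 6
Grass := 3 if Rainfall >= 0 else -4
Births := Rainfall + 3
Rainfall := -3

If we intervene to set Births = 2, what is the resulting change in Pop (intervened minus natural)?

The intervention breaks the incoming arrows to Births: Births := Rainfall + 3 no longer applies, and Births = 2.
Grass = 3 if Rainfall >= 0 else -4  [with Rainfall=-3]  = -4
Pop = max(Grass, Births) + 6  [with Grass=-4, Births=2]  = 8
Without intervention: Grass = 3 if Rainfall >= 0 else -4  [with Rainfall=-3]  = -4; Births = Rainfall + 3  [with Rainfall=-3]  = 0; Pop = max(Grass, Births) + 6  [with Grass=-4, Births=0]  = 6.
Change = 8 − 6 = 2.

2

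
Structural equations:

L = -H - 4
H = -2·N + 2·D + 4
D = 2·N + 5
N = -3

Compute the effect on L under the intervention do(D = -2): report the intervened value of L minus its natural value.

2

Under do(D=-2), the mechanism D = 2·N + 5 is discarded; D is fixed at -2.
H = -2·N + 2·D + 4  [with N=-3, D=-2]  = 6
L = -H - 4  [with H=6]  = -10
Without intervention: D = 2·N + 5  [with N=-3]  = -1; H = -2·N + 2·D + 4  [with N=-3, D=-1]  = 8; L = -H - 4  [with H=8]  = -12.
Change = -10 − (-12) = 2.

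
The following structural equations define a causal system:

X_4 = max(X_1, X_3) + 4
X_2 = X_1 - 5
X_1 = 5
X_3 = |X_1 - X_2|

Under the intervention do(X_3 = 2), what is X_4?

The intervention breaks the incoming arrows to X_3: X_3 = |X_1 - X_2| no longer applies, and X_3 = 2.
X_4 = max(X_1, X_3) + 4  [with X_1=5, X_3=2]  = 9

9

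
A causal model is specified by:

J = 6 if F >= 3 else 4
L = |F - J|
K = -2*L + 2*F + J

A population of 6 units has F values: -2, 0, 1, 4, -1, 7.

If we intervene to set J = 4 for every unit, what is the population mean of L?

Every unit gets J=4 under the intervention. L values become 6, 4, 3, 0, 5, 3; E[L|do(J=4)] = 3.5.

3.5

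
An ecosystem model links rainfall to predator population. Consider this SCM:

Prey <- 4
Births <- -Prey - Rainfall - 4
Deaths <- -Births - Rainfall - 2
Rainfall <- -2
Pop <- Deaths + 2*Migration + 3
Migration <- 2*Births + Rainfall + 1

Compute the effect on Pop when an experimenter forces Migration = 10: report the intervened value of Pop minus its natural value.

46

The intervention breaks the incoming arrows to Migration: Migration <- 2*Births + Rainfall + 1 no longer applies, and Migration = 10.
Births = -Prey - Rainfall - 4  [with Prey=4, Rainfall=-2]  = -6
Deaths = -Births - Rainfall - 2  [with Births=-6, Rainfall=-2]  = 6
Pop = Deaths + 2*Migration + 3  [with Deaths=6, Migration=10]  = 29
Without intervention: Births = -Prey - Rainfall - 4  [with Prey=4, Rainfall=-2]  = -6; Deaths = -Births - Rainfall - 2  [with Births=-6, Rainfall=-2]  = 6; Migration = 2*Births + Rainfall + 1  [with Births=-6, Rainfall=-2]  = -13; Pop = Deaths + 2*Migration + 3  [with Deaths=6, Migration=-13]  = -17.
Change = 29 − (-17) = 46.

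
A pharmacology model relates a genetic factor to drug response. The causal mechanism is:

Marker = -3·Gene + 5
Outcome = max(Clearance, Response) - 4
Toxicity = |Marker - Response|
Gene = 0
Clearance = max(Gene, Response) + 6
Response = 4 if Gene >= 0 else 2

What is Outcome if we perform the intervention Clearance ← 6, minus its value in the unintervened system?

The intervention breaks the incoming arrows to Clearance: Clearance = max(Gene, Response) + 6 no longer applies, and Clearance = 6.
Response = 4 if Gene >= 0 else 2  [with Gene=0]  = 4
Outcome = max(Clearance, Response) - 4  [with Clearance=6, Response=4]  = 2
Without intervention: Response = 4 if Gene >= 0 else 2  [with Gene=0]  = 4; Clearance = max(Gene, Response) + 6  [with Gene=0, Response=4]  = 10; Outcome = max(Clearance, Response) - 4  [with Clearance=10, Response=4]  = 6.
Change = 2 − 6 = -4.

-4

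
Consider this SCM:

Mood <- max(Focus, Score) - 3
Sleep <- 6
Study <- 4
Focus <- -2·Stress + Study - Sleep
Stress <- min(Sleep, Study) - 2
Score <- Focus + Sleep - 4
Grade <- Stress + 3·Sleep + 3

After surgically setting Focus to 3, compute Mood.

Under do(Focus=3), the mechanism Focus <- -2·Stress + Study - Sleep is discarded; Focus is fixed at 3.
Score = Focus + Sleep - 4  [with Focus=3, Sleep=6]  = 5
Mood = max(Focus, Score) - 3  [with Focus=3, Score=5]  = 2

2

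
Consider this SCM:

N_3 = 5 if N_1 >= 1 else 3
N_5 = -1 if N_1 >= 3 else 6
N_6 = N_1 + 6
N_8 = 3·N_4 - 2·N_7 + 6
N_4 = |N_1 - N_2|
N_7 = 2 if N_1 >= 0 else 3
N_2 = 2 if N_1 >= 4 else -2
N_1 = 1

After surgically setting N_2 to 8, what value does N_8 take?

23

do(N_2=8) replaces the equation N_2 = 2 if N_1 >= 4 else -2 with the constant N_2 = 8.
N_4 = |N_1 - N_2|  [with N_1=1, N_2=8]  = 7
N_7 = 2 if N_1 >= 0 else 3  [with N_1=1]  = 2
N_8 = 3·N_4 - 2·N_7 + 6  [with N_4=7, N_7=2]  = 23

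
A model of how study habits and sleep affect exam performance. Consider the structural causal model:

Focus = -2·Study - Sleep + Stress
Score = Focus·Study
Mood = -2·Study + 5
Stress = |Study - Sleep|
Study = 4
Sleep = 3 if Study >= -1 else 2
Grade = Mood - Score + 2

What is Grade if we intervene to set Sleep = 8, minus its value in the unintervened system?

Under do(Sleep=8), the mechanism Sleep = 3 if Study >= -1 else 2 is discarded; Sleep is fixed at 8.
Stress = |Study - Sleep|  [with Study=4, Sleep=8]  = 4
Focus = -2·Study - Sleep + Stress  [with Study=4, Sleep=8, Stress=4]  = -12
Score = Focus·Study  [with Focus=-12, Study=4]  = -48
Mood = -2·Study + 5  [with Study=4]  = -3
Grade = Mood - Score + 2  [with Mood=-3, Score=-48]  = 47
Without intervention: Sleep = 3 if Study >= -1 else 2  [with Study=4]  = 3; Stress = |Study - Sleep|  [with Study=4, Sleep=3]  = 1; Focus = -2·Study - Sleep + Stress  [with Study=4, Sleep=3, Stress=1]  = -10; Score = Focus·Study  [with Focus=-10, Study=4]  = -40; Mood = -2·Study + 5  [with Study=4]  = -3; Grade = Mood - Score + 2  [with Mood=-3, Score=-40]  = 39.
Change = 47 − 39 = 8.

8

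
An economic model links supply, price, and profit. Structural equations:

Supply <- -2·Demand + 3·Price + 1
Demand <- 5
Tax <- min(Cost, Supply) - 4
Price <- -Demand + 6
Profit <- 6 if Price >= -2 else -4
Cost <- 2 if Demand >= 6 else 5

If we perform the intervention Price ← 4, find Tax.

-1

do(Price=4) replaces the equation Price <- -Demand + 6 with the constant Price = 4.
Supply = -2·Demand + 3·Price + 1  [with Demand=5, Price=4]  = 3
Cost = 2 if Demand >= 6 else 5  [with Demand=5]  = 5
Tax = min(Cost, Supply) - 4  [with Cost=5, Supply=3]  = -1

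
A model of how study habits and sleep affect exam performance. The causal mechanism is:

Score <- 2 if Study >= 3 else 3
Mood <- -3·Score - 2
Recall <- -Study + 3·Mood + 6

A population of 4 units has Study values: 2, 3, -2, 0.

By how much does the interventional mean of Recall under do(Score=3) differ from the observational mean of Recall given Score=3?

Every unit gets Score=3 under the intervention. Recall values become -29, -30, -25, -27; E[Recall|do(Score=3)] = -27.75.
Observing Score=3 restricts to units where Score's equation naturally yields 3: Study ∈ {2, -2, 0}. In that subpopulation Recall = -29, -25, -27, mean -27.
Difference = -27.75 − (-27) = -0.75.

-0.75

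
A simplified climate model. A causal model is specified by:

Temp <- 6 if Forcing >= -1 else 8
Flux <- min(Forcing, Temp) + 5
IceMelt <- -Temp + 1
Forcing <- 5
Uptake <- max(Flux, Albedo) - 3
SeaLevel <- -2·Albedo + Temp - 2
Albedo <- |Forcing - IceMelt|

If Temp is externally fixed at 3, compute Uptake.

5

Under do(Temp=3), the mechanism Temp <- 6 if Forcing >= -1 else 8 is discarded; Temp is fixed at 3.
IceMelt = -Temp + 1  [with Temp=3]  = -2
Albedo = |Forcing - IceMelt|  [with Forcing=5, IceMelt=-2]  = 7
Flux = min(Forcing, Temp) + 5  [with Forcing=5, Temp=3]  = 8
Uptake = max(Flux, Albedo) - 3  [with Flux=8, Albedo=7]  = 5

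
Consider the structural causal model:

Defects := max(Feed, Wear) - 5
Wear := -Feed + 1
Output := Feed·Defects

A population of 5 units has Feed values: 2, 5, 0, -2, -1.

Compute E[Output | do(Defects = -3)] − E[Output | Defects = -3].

Every unit gets Defects=-3 under the intervention. Output values become -6, -15, 0, 6, 3; E[Output|do(Defects=-3)] = -2.4.
E[Output|Defects=-3] averages over only the 2 units with Defects=-3 (Feed = 2, -1): Output = -6, 3, mean -1.5.
Difference = -2.4 − (-1.5) = -0.9.

-0.9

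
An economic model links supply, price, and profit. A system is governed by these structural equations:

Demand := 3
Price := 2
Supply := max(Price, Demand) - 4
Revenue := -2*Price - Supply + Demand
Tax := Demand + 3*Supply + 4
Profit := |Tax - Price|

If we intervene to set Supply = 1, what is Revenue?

The intervention breaks the incoming arrows to Supply: Supply := max(Price, Demand) - 4 no longer applies, and Supply = 1.
Revenue = -2*Price - Supply + Demand  [with Price=2, Supply=1, Demand=3]  = -2

-2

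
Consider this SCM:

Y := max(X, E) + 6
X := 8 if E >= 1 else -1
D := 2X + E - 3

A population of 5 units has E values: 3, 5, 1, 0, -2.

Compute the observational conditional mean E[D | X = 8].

Observing X=8 restricts to units where X's equation naturally yields 8: E ∈ {3, 5, 1}. In that subpopulation D = 16, 18, 14, mean 16.

16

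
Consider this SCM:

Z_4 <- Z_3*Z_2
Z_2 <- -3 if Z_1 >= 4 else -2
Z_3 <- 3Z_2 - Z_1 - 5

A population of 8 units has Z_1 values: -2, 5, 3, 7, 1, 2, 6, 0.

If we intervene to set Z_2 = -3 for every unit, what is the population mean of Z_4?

50.25

Every unit gets Z_2=-3 under the intervention. Z_4 values become 36, 57, 51, 63, 45, 48, 60, 42; E[Z_4|do(Z_2=-3)] = 50.25.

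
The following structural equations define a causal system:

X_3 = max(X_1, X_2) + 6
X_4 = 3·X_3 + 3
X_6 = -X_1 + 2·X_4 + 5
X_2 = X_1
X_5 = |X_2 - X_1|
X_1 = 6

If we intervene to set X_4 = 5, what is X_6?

Under do(X_4=5), the mechanism X_4 = 3·X_3 + 3 is discarded; X_4 is fixed at 5.
X_6 = -X_1 + 2·X_4 + 5  [with X_1=6, X_4=5]  = 9

9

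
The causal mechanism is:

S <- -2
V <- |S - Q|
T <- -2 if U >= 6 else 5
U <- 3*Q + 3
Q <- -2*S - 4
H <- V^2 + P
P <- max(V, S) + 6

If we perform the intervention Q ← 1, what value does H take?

Under do(Q=1), the mechanism Q <- -2*S - 4 is discarded; Q is fixed at 1.
V = |S - Q|  [with S=-2, Q=1]  = 3
P = max(V, S) + 6  [with V=3, S=-2]  = 9
H = V^2 + P  [with V=3, P=9]  = 18

18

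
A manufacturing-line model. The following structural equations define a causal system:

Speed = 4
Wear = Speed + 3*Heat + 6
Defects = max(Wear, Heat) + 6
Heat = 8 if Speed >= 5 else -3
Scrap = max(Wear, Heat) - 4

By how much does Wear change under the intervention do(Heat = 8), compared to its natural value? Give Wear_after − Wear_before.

33

The intervention breaks the incoming arrows to Heat: Heat = 8 if Speed >= 5 else -3 no longer applies, and Heat = 8.
Wear = Speed + 3*Heat + 6  [with Speed=4, Heat=8]  = 34
Without intervention: Heat = 8 if Speed >= 5 else -3  [with Speed=4]  = -3; Wear = Speed + 3*Heat + 6  [with Speed=4, Heat=-3]  = 1.
Change = 34 − 1 = 33.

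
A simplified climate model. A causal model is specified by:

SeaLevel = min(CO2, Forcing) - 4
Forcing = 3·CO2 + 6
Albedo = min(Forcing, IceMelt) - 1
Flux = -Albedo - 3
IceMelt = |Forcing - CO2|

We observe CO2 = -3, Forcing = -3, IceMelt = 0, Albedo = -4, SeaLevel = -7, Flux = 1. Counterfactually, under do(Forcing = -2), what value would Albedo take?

-3

Under do(Forcing=-2), the mechanism Forcing = 3·CO2 + 6 is discarded; Forcing is fixed at -2.
IceMelt = |Forcing - CO2|  [with Forcing=-2, CO2=-3]  = 1
Albedo = min(Forcing, IceMelt) - 1  [with Forcing=-2, IceMelt=1]  = -3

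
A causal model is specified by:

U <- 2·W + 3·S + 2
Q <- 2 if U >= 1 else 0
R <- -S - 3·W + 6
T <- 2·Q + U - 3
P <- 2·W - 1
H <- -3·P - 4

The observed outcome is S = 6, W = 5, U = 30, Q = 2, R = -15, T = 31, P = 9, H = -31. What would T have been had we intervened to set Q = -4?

Under do(Q=-4), the mechanism Q <- 2 if U >= 1 else 0 is discarded; Q is fixed at -4.
U = 2·W + 3·S + 2  [with W=5, S=6]  = 30
T = 2·Q + U - 3  [with Q=-4, U=30]  = 19

19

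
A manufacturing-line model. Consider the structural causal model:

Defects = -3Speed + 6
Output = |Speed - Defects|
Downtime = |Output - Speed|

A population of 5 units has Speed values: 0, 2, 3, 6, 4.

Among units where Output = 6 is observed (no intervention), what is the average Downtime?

Observing Output=6 restricts to units where Output's equation naturally yields 6: Speed ∈ {0, 3}. In that subpopulation Downtime = 6, 3, mean 4.5.

4.5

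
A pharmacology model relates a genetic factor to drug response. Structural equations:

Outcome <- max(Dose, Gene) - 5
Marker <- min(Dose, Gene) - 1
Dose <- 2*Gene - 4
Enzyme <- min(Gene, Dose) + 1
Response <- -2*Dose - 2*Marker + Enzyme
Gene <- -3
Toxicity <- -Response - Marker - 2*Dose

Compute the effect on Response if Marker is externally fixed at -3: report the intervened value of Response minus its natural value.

Intervening sets Marker = -3 and removes its equation (Marker <- min(Dose, Gene) - 1).
Dose = 2*Gene - 4  [with Gene=-3]  = -10
Enzyme = min(Gene, Dose) + 1  [with Gene=-3, Dose=-10]  = -9
Response = -2*Dose - 2*Marker + Enzyme  [with Dose=-10, Marker=-3, Enzyme=-9]  = 17
Without intervention: Dose = 2*Gene - 4  [with Gene=-3]  = -10; Enzyme = min(Gene, Dose) + 1  [with Gene=-3, Dose=-10]  = -9; Marker = min(Dose, Gene) - 1  [with Dose=-10, Gene=-3]  = -11; Response = -2*Dose - 2*Marker + Enzyme  [with Dose=-10, Marker=-11, Enzyme=-9]  = 33.
Change = 17 − 33 = -16.

-16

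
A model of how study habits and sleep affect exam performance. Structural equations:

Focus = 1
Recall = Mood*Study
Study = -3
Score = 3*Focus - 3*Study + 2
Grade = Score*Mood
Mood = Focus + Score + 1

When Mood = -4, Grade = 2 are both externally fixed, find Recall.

Setting Mood = -4, Grade = 2 by intervention discards those variables' equations.
Recall = Mood*Study  [with Mood=-4, Study=-3]  = 12

12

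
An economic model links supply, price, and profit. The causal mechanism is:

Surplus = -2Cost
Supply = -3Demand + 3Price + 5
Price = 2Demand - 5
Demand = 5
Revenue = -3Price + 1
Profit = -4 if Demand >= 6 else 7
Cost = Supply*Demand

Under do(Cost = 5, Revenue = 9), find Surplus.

Under do(Cost = 5, Revenue = 9), each intervened variable's structural equation is replaced by its fixed value.
Surplus = -2Cost  [with Cost=5]  = -10

-10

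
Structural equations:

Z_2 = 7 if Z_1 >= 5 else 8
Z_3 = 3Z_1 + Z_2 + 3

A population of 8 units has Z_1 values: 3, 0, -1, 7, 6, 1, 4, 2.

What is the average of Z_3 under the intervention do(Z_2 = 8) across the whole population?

19.25

Under do(Z_2=8), Z_2's equation is replaced by Z_2=8 for every unit. Per-unit Z_3: 20, 11, 8, 32, 29, 14, 23, 17. Mean = 19.25.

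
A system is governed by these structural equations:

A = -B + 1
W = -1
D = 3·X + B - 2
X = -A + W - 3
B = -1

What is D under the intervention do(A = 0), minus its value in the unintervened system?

6

do(A=0) replaces the equation A = -B + 1 with the constant A = 0.
X = -A + W - 3  [with A=0, W=-1]  = -4
D = 3·X + B - 2  [with X=-4, B=-1]  = -15
Without intervention: A = -B + 1  [with B=-1]  = 2; X = -A + W - 3  [with A=2, W=-1]  = -6; D = 3·X + B - 2  [with X=-6, B=-1]  = -21.
Change = -15 − (-21) = 6.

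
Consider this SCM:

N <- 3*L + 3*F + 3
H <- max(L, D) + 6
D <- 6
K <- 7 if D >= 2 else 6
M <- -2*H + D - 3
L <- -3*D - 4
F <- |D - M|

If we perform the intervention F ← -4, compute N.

-75

Intervening sets F = -4 and removes its equation (F <- |D - M|).
L = -3*D - 4  [with D=6]  = -22
N = 3*L + 3*F + 3  [with L=-22, F=-4]  = -75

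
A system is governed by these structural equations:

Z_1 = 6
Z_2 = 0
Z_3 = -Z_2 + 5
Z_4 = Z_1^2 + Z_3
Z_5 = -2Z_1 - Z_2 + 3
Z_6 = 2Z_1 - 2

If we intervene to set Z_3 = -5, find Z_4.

The intervention breaks the incoming arrows to Z_3: Z_3 = -Z_2 + 5 no longer applies, and Z_3 = -5.
Z_4 = Z_1^2 + Z_3  [with Z_1=6, Z_3=-5]  = 31

31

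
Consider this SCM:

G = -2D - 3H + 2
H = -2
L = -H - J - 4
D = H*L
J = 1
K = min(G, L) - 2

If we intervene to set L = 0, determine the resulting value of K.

The intervention breaks the incoming arrows to L: L = -H - J - 4 no longer applies, and L = 0.
D = H*L  [with H=-2, L=0]  = 0
G = -2D - 3H + 2  [with D=0, H=-2]  = 8
K = min(G, L) - 2  [with G=8, L=0]  = -2

-2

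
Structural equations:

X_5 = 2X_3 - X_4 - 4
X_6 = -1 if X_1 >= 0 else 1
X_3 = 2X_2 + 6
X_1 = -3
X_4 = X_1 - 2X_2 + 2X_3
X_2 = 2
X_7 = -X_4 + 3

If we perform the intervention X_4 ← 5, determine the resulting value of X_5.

Intervening sets X_4 = 5 and removes its equation (X_4 = X_1 - 2X_2 + 2X_3).
X_3 = 2X_2 + 6  [with X_2=2]  = 10
X_5 = 2X_3 - X_4 - 4  [with X_3=10, X_4=5]  = 11

11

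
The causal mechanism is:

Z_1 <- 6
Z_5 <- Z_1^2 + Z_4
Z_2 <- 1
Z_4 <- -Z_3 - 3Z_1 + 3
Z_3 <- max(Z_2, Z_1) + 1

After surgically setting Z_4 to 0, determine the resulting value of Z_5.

36

Intervening sets Z_4 = 0 and removes its equation (Z_4 <- -Z_3 - 3Z_1 + 3).
Z_5 = Z_1^2 + Z_4  [with Z_1=6, Z_4=0]  = 36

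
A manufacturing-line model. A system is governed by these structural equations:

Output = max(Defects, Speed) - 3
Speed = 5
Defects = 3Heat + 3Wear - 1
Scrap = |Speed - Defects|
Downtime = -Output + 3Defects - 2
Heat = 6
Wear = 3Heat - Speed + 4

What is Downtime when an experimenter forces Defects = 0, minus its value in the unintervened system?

The intervention breaks the incoming arrows to Defects: Defects = 3Heat + 3Wear - 1 no longer applies, and Defects = 0.
Output = max(Defects, Speed) - 3  [with Defects=0, Speed=5]  = 2
Downtime = -Output + 3Defects - 2  [with Output=2, Defects=0]  = -4
Without intervention: Wear = 3Heat - Speed + 4  [with Heat=6, Speed=5]  = 17; Defects = 3Heat + 3Wear - 1  [with Heat=6, Wear=17]  = 68; Output = max(Defects, Speed) - 3  [with Defects=68, Speed=5]  = 65; Downtime = -Output + 3Defects - 2  [with Output=65, Defects=68]  = 137.
Change = -4 − 137 = -141.

-141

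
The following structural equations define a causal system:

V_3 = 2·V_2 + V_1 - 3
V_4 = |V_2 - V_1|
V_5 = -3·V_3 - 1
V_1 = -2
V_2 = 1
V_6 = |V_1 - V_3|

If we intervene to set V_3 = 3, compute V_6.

The intervention breaks the incoming arrows to V_3: V_3 = 2·V_2 + V_1 - 3 no longer applies, and V_3 = 3.
V_6 = |V_1 - V_3|  [with V_1=-2, V_3=3]  = 5

5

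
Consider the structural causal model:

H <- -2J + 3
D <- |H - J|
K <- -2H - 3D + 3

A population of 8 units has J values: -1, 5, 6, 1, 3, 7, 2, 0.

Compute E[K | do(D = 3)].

do(D=3) breaks D's dependence on J. With D=3 fixed, K across the units is -16, 8, 12, -8, 0, 16, -4, -12, mean -0.5.

-0.5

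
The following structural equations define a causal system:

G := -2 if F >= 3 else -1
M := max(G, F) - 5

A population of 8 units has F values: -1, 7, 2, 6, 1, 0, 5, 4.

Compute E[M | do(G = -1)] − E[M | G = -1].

2.5

do(G=-1) breaks G's dependence on F. With G=-1 fixed, M across the units is -6, 2, -3, 1, -4, -5, 0, -1, mean -2.
Conditioning on G=-1 selects the 4 unit(s) with F ∈ {-1, 2, 1, 0}. Their M values: -6, -3, -4, -5. Mean = -4.5.
Difference = -2 − (-4.5) = 2.5.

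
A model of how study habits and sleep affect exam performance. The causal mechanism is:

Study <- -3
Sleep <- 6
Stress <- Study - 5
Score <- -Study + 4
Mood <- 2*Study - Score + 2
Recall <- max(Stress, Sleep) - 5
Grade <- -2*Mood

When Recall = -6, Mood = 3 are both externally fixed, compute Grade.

Setting Recall = -6, Mood = 3 by intervention discards those variables' equations.
Grade = -2*Mood  [with Mood=3]  = -6

-6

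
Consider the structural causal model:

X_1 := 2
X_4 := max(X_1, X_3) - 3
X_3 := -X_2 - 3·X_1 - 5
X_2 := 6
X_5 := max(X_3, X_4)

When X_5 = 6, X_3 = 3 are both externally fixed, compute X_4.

0

Under do(X_5 = 6, X_3 = 3), each intervened variable's structural equation is replaced by its fixed value.
X_4 = max(X_1, X_3) - 3  [with X_1=2, X_3=3]  = 0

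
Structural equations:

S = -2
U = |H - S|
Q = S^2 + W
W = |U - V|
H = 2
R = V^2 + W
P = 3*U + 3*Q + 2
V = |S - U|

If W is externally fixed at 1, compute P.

do(W=1) replaces the equation W = |U - V| with the constant W = 1.
U = |H - S|  [with H=2, S=-2]  = 4
Q = S^2 + W  [with S=-2, W=1]  = 5
P = 3*U + 3*Q + 2  [with U=4, Q=5]  = 29

29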